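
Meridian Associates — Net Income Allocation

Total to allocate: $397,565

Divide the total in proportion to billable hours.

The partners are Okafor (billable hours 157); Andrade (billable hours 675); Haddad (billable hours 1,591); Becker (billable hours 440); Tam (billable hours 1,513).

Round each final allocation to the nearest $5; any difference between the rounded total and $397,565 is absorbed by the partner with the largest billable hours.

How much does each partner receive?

Okafor: $14,265 · Andrade: $61,325 · Haddad: $144,540 · Becker: $39,975 · Tam: $137,460

Billable hours total: 157 + 675 + 1,591 + 440 + 1,513 = 4,376.
Unrounded shares: Okafor 14,263.64; Andrade 61,324.58; Haddad 144,544.31; Becker 39,974.54; Tam 137,457.92.
Rounded to nearest $5: Okafor $14,265; Andrade $61,325; Haddad $144,545; Becker $39,975; Tam $137,460. Sum = $397,570.
Difference $397,565 − $397,570 = −$5 applied to largest billable hours (Haddad): Haddad becomes $144,540.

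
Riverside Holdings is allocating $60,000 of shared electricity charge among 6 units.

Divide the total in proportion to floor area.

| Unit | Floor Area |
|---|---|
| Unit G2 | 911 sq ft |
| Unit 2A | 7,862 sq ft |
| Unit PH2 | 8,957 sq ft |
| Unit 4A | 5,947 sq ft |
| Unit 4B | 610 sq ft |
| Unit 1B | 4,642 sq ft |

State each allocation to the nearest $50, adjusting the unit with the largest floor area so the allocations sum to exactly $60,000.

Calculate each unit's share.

Unit G2: $1,900 · Unit 2A: $16,300 · Unit PH2: $18,550 · Unit 4A: $12,350 · Unit 4B: $1,250 · Unit 1B: $9,650

Combined floor area = 911 + 7,862 + 8,957 + 5,947 + 610 + 4,642 = 28,929.
Raw shares: Unit G2 1,889.45; Unit 2A 16,306.13; Unit PH2 18,577.21; Unit 4A 12,334.34; Unit 4B 1,265.17; Unit 1B 9,627.71.
At nearest $50: Unit G2 $1,900; Unit 2A $16,300; Unit PH2 $18,600; Unit 4A $12,350; Unit 4B $1,250; Unit 1B $9,650. Sum = $60,050.
Difference $60,000 − $60,050 = −$50 applied to largest floor area (Unit PH2): Unit PH2 becomes $18,550.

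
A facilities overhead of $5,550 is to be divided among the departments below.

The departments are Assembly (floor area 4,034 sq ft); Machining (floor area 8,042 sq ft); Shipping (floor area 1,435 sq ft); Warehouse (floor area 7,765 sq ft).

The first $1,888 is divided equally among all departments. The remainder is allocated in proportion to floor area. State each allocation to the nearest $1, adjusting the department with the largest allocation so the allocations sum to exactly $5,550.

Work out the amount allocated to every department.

Equal tier: $1,888 ÷ 4 = $472 apiece.
Remainder $3,662 by floor area (total 21,276): Assembly 694.33 → $694; Machining 1,384.18 → $1,384; Shipping 246.99 → $247; Warehouse 1,336.503 → $1,337.
Totals: Assembly $472 + $694 = $1,166; Machining $472 + $1,384 = $1,856; Shipping $472 + $247 = $719; Warehouse $472 + $1,337 = $1,809.

Assembly: $1,166; Machining: $1,856; Shipping: $719; Warehouse: $1,809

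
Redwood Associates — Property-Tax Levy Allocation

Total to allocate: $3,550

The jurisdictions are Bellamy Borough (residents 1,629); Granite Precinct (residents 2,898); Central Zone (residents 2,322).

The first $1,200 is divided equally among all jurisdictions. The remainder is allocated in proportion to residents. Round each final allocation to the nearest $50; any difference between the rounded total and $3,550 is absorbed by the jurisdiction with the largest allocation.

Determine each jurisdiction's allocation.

Bellamy Borough: $950; Granite Precinct: $1,400; Central Zone: $1,200

First tranche $1,200 split equally: $400 each.
Remainder $2,350 by residents (total 6,849): Bellamy Borough 558.94 → $550; Granite Precinct 994.35 → $1,000; Central Zone 796.71 → $800.
Totals: Bellamy Borough $400 + $550 = $950; Granite Precinct $400 + $1,000 = $1,400; Central Zone $400 + $800 = $1,200.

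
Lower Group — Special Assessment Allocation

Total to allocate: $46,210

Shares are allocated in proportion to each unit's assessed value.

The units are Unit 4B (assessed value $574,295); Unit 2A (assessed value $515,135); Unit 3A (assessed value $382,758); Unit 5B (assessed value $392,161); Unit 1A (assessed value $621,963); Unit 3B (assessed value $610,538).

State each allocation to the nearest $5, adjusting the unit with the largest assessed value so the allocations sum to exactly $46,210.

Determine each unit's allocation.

Combined assessed value = 3,096,850.
Raw shares: Unit 4B 574,295/3,096,850 × $46,210 = 8,569.41; Unit 2A 515,135/3,096,850 × $46,210 = 7,686.65; Unit 3A 382,758/3,096,850 × $46,210 = 5,711.37; Unit 5B 392,161/3,096,850 × $46,210 = 5,851.68; Unit 1A 621,963/3,096,850 × $46,210 = 9,280.69; Unit 3B 610,538/3,096,850 × $46,210 = 9,110.21.
After rounding ($5): Unit 4B $8,570; Unit 2A $7,685; Unit 3A $5,710; Unit 5B $5,850; Unit 1A $9,280; Unit 3B $9,110. Sum = $46,205.
Difference $46,210 − $46,205 = +$5 applied to largest assessed value (Unit 1A): Unit 1A becomes $9,285.

Unit 4B: $8,570 | Unit 2A: $7,685 | Unit 3A: $5,710 | Unit 5B: $5,850 | Unit 1A: $9,285 | Unit 3B: $9,110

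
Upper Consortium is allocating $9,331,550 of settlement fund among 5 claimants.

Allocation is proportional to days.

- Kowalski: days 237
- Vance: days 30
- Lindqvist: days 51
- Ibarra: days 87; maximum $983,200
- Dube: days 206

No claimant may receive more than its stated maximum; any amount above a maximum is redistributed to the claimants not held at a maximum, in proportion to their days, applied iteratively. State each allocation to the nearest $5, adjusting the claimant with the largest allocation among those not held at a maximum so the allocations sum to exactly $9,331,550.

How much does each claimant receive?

Kowalski: $3,775,875; Vance: $477,960; Lindqvist: $812,530; Ibarra: $983,200; Dube: $3,281,985

Sum of days: 611.
Proportional shares (ignoring caps): Kowalski 3,619,602.86; Vance 458,177.58; Lindqvist 778,901.88; Ibarra 1,328,714.98; Dube 3,146,152.70.
Capped: Ibarra ($983,200); residual $8,348,350 reallocated over remaining days 524.
Redistributed shares: Kowalski 3,775,875.86 → $3,775,875; Vance 477,958.97 → $477,960; Lindqvist 812,530.25 → $812,530; Dube 3,281,984.92 → $3,281,985.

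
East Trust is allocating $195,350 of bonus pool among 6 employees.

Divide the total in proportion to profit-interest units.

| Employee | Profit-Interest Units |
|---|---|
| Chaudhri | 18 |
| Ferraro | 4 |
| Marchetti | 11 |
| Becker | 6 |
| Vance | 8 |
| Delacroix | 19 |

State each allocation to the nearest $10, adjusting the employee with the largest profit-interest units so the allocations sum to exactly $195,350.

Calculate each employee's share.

Chaudhri: $53,280 · Ferraro: $11,840 · Marchetti: $32,560 · Becker: $17,760 · Vance: $23,680 · Delacroix: $56,230

Sum of profit-interest units: 18 + 4 + 11 + 6 + 8 + 19 = 66.
Unrounded shares: Chaudhri 53,277.27; Ferraro 11,839.39; Marchetti 32,558.33; Becker 17,759.09; Vance 23,678.79; Delacroix 56,237.12.
After rounding ($10): Chaudhri $53,280; Ferraro $11,840; Marchetti $32,560; Becker $17,760; Vance $23,680; Delacroix $56,240. Sum = $195,360.
Difference $195,350 − $195,360 = −$10 applied to largest profit-interest units (Delacroix): Delacroix becomes $56,230.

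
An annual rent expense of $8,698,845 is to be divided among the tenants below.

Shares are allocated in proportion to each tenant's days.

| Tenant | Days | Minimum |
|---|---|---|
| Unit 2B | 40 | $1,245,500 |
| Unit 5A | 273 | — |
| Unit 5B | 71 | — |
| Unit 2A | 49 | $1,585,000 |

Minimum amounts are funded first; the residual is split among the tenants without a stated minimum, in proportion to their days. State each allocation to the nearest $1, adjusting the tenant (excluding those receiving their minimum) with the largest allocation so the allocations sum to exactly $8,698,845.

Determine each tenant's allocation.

Unit 2B: $1,245,500 | Unit 5A: $4,657,146 | Unit 5B: $1,211,199 | Unit 2A: $1,585,000

Fund the minimums — Unit 2B $1,245,500; Unit 2A $1,585,000. Remaining pool $5,868,345.
Remaining pool split over remaining days 344: Unit 5A 4,657,145.89 → $4,657,146; Unit 5B 1,211,199.11 → $1,211,199.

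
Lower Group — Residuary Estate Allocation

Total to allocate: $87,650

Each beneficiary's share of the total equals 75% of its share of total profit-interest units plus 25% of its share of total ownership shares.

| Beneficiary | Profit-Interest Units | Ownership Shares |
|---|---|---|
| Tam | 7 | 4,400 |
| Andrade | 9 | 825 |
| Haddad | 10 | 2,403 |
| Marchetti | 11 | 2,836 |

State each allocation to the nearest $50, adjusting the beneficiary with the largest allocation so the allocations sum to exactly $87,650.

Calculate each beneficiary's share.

Tam: $21,650; Andrade: $17,700; Haddad: $22,800; Marchetti: $25,500

Totals — profit-interest units 37, ownership shares 10,464.
Combined weights (75% profit-interest units + 25% ownership shares): Tam 0.2470; Andrade 0.2021; Haddad 0.2601; Marchetti 0.2907.
Raw shares: Tam 21,650.80; Andrade 17,717.82; Haddad 22,798.98; Marchetti 25,482.40.
At nearest $50: Tam $21,650; Andrade $17,700; Haddad $22,800; Marchetti $25,500. Sum = $87,650.
Sum already equals the total — no adjustment.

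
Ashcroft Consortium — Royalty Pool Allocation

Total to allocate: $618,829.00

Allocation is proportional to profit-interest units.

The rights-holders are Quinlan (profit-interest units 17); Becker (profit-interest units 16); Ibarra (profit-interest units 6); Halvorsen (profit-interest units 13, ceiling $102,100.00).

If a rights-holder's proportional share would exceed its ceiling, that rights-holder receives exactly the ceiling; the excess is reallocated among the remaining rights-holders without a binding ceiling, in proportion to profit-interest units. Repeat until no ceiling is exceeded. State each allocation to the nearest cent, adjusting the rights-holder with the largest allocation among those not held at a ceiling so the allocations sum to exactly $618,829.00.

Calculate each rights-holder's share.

Profit-interest units total: 52.
Proportional shares (ignoring caps): Quinlan 202,309.4808; Becker 190,408.9231; Ibarra 71,403.3462; Halvorsen 154,707.2500.
Cap binds for Halvorsen ($102,100.00); residual $516,729.00 reallocated over remaining profit-interest units 39.
Shares after redistribution: Quinlan 225,240.8462 → $225,240.85; Becker 211,991.3846 → $211,991.38; Ibarra 79,496.7692 → $79,496.77.

Quinlan: $225,240.85; Becker: $211,991.38; Ibarra: $79,496.77; Halvorsen: $102,100.00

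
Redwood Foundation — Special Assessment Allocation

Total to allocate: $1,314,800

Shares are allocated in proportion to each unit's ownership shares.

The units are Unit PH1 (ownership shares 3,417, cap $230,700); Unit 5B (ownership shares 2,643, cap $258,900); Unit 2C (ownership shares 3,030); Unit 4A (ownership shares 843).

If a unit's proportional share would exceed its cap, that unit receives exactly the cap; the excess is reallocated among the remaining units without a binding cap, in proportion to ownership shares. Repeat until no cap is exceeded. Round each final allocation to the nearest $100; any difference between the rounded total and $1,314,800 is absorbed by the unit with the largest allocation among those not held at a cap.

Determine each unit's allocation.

Sum of ownership shares: 9,933.
Unconstrained shares: Unit PH1 452,297.55; Unit 5B 349,845.61; Unit 2C 401,071.58; Unit 4A 111,585.26.
Held at cap: Unit PH1 ($230,700), Unit 5B ($258,900); balance $825,200 reallocated over remaining ownership shares 3,873.
Redistributed shares: Unit 2C 645,586.37 → $645,600; Unit 4A 179,613.63 → $179,600.

Unit PH1: $230,700 | Unit 5B: $258,900 | Unit 2C: $645,600 | Unit 4A: $179,600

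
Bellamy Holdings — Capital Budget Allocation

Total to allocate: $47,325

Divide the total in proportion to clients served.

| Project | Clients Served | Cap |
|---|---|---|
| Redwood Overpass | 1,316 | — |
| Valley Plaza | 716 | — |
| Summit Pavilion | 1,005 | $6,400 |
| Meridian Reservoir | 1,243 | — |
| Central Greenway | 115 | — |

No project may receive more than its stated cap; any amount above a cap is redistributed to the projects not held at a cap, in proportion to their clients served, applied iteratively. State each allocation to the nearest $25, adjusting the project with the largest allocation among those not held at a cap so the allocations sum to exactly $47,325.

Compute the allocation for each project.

Redwood Overpass: $15,875 · Valley Plaza: $8,650 · Summit Pavilion: $6,400 · Meridian Reservoir: $15,000 · Central Greenway: $1,400

Sum of clients served: 4,395.
Unconstrained shares: Redwood Overpass 14,170.58; Valley Plaza 7,709.83; Summit Pavilion 10,821.76; Meridian Reservoir 13,384.52; Central Greenway 1,238.31.
Held at cap: Summit Pavilion ($6,400); residual $40,925 reallocated over remaining clients served 3,390.
Shares after redistribution: Redwood Overpass 15,887.11 → $15,875; Valley Plaza 8,643.75 → $8,650; Meridian Reservoir 15,005.83 → $15,000; Central Greenway 1,388.31 → $1,400.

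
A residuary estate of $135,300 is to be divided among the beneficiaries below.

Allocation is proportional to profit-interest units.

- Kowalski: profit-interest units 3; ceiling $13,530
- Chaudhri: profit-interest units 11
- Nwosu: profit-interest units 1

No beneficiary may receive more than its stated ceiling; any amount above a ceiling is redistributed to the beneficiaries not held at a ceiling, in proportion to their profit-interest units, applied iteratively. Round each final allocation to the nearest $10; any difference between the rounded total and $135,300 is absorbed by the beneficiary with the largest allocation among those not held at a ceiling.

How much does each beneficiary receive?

Kowalski: $13,530; Chaudhri: $111,620; Nwosu: $10,150

Sum of profit-interest units: 15.
Proportional shares (ignoring caps): Kowalski 27,060.00; Chaudhri 99,220.00; Nwosu 9,020.00.
Capped: Kowalski ($13,530); residual $121,770 reallocated over remaining profit-interest units 12.
Shares after redistribution: Chaudhri 111,622.50 → $111,620; Nwosu 10,147.50 → $10,150.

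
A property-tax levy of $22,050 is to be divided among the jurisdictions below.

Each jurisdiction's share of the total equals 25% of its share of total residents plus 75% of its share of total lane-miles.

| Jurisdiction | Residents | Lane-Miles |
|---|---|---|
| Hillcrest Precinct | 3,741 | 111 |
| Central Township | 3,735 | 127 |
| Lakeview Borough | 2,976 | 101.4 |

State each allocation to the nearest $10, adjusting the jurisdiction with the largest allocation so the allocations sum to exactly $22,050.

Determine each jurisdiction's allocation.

Totals — residents 10,452, lane-miles 339.4.
Combined weights (25% residents + 75% lane-miles): Hillcrest Precinct 0.3348; Central Township 0.3700; Lakeview Borough 0.2953.
Unrounded shares: Hillcrest Precinct 7,381.60; Central Township 8,158.04; Lakeview Borough 6,510.36.
Rounded to nearest $10: Hillcrest Precinct $7,380; Central Township $8,160; Lakeview Borough $6,510. Sum = $22,050.
Rounded total matches; no reconciliation needed.

Hillcrest Precinct: $7,380 | Central Township: $8,160 | Lakeview Borough: $6,510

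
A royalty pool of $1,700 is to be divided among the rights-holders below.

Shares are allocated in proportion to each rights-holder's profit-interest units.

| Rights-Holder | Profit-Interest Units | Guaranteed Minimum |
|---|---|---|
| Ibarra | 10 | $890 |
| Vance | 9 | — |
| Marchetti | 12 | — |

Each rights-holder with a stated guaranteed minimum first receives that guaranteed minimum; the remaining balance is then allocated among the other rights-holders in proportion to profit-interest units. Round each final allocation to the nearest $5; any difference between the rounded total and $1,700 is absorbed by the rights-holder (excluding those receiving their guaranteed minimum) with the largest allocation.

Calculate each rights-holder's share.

Guaranteed amounts: Ibarra $890. Residual $810.
Residual split over remaining profit-interest units 21: Vance 347.14 → $345; Marchetti 462.86 → $465.

Ibarra: $890; Vance: $345; Marchetti: $465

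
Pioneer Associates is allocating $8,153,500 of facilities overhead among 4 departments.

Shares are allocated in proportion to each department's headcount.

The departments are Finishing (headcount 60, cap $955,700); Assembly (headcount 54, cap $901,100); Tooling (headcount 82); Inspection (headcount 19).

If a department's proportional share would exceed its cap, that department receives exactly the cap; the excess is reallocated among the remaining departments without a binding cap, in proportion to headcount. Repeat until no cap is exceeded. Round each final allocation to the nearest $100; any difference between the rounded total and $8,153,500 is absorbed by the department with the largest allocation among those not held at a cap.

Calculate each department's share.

Finishing: $955,700 | Assembly: $901,100 | Tooling: $5,112,200 | Inspection: $1,184,500

Sum of headcount: 215.
Pro-rata shares before constraints: Finishing 2,275,395.35; Assembly 2,047,855.81; Tooling 3,109,706.98; Inspection 720,541.86.
Capped: Finishing ($955,700), Assembly ($901,100); balance $6,296,700 reallocated over remaining headcount 101.
Shares after redistribution: Tooling 5,112,172.28 → $5,112,200; Inspection 1,184,527.72 → $1,184,500.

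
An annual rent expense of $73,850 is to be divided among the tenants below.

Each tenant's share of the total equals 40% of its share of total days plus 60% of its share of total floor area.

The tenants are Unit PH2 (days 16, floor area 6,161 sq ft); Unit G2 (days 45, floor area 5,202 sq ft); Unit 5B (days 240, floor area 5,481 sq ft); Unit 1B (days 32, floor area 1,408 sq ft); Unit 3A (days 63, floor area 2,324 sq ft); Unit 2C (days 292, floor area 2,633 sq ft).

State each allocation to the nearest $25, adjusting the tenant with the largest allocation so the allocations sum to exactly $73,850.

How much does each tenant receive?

Totals — days 688, floor area 23,209.
Combined weights (40% days + 60% floor area): Unit PH2 0.1686; Unit G2 0.1606; Unit 5B 0.2812; Unit 1B 0.0550; Unit 3A 0.0967; Unit 2C 0.2378.
Proportional shares: Unit PH2 12,449.39; Unit G2 11,863.64; Unit 5B 20,768.83; Unit 1B 4,062.07; Unit 3A 7,141.89; Unit 2C 17,564.18.
After rounding ($25): Unit PH2 $12,450; Unit G2 $11,875; Unit 5B $20,775; Unit 1B $4,050; Unit 3A $7,150; Unit 2C $17,575. Sum = $73,875.
Difference $73,850 − $73,875 = −$25 applied to largest allocation (Unit 5B): Unit 5B becomes $20,750.

Unit PH2: $12,450; Unit G2: $11,875; Unit 5B: $20,750; Unit 1B: $4,050; Unit 3A: $7,150; Unit 2C: $17,575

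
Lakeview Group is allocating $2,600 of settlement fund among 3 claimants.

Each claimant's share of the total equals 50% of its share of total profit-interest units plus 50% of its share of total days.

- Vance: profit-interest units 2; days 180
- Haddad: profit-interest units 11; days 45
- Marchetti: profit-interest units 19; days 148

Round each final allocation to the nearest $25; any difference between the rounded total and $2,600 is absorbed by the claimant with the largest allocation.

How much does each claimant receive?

Totals — profit-interest units 32, days 373.
Combined weights (50% profit-interest units + 50% days): Vance 0.2725; Haddad 0.2322; Marchetti 0.4953.
Unrounded shares: Vance 708.60; Haddad 603.71; Marchetti 1,287.69.
After rounding ($25): Vance $700; Haddad $600; Marchetti $1,300. Sum = $2,600.
Sum already equals the total — no adjustment.

Vance: $700; Haddad: $600; Marchetti: $1,300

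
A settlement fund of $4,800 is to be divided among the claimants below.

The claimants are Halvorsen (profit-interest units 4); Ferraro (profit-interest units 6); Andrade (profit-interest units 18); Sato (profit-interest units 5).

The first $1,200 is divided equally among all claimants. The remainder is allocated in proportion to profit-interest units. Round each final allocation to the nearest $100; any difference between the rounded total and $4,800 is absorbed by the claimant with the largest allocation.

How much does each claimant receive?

$1,200 shared equally gives $300 per claimant.
Remainder $3,600 by profit-interest units (total 33): Halvorsen 436.36 → $400; Ferraro 654.55 → $700; Andrade 1,963.64 → $2,000; Sato 545.45 → $500.
Totals: Halvorsen $300 + $400 = $700; Ferraro $300 + $700 = $1,000; Andrade $300 + $2,000 = $2,300; Sato $300 + $500 = $800.

Halvorsen: $700 | Ferraro: $1,000 | Andrade: $2,300 | Sato: $800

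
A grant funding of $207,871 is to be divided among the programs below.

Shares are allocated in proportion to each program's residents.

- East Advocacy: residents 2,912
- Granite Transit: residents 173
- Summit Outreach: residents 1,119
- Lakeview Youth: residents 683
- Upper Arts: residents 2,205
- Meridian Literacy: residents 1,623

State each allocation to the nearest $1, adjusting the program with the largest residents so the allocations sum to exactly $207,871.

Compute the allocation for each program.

East Advocacy: $69,458 · Granite Transit: $4,126 · Summit Outreach: $26,690 · Lakeview Youth: $16,291 · Upper Arts: $52,594 · Meridian Literacy: $38,712

Sum of residents: 8,715.
Unrounded shares: East Advocacy 2,912/8,715 × $207,871 = 69,457.30; Granite Transit 173/8,715 × $207,871 = 4,126.41; Summit Outreach 1,119/8,715 × $207,871 = 26,690.49; Lakeview Youth 683/8,715 × $207,871 = 16,290.98; Upper Arts 2,205/8,715 × $207,871 = 52,593.87; Meridian Literacy 1,623/8,715 × $207,871 = 38,711.95.
After rounding ($1): East Advocacy $69,457; Granite Transit $4,126; Summit Outreach $26,690; Lakeview Youth $16,291; Upper Arts $52,594; Meridian Literacy $38,712. Sum = $207,870.
Difference $207,871 − $207,870 = +$1 applied to largest residents (East Advocacy): East Advocacy becomes $69,458.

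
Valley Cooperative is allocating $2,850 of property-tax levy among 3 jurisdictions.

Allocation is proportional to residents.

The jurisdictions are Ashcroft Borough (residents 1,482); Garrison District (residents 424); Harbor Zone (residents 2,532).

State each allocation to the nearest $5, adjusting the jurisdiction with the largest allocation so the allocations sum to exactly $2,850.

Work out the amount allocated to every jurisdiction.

Total residents = 4,438.
Pro-rata amounts: Ashcroft Borough 1,482/4,438 × $2,850 = 951.71; Garrison District 424/4,438 × $2,850 = 272.28; Harbor Zone 2,532/4,438 × $2,850 = 1,626.00.
At nearest $5: Ashcroft Borough $950; Garrison District $270; Harbor Zone $1,625. Sum = $2,845.
Difference $2,850 − $2,845 = +$5 applied to largest allocation (Harbor Zone): Harbor Zone becomes $1,630.

Ashcroft Borough: $950 · Garrison District: $270 · Harbor Zone: $1,630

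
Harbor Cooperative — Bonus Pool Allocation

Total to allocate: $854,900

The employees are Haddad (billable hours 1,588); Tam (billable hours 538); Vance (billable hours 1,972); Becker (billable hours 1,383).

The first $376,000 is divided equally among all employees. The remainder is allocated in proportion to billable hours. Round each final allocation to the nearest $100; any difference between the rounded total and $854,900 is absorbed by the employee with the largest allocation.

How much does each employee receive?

Haddad: $232,800; Tam: $141,000; Vance: $266,300; Becker: $214,800

First tranche $376,000 split equally: $94,000 each.
Remainder $478,900 by billable hours (total 5,481): Haddad 138,750.81 → $138,800; Tam 47,007.52 → $47,000; Vance 172,302.65 → $172,300; Becker 120,839.03 → $120,800.
Totals: Haddad $94,000 + $138,800 = $232,800; Tam $94,000 + $47,000 = $141,000; Vance $94,000 + $172,300 = $266,300; Becker $94,000 + $120,800 = $214,800.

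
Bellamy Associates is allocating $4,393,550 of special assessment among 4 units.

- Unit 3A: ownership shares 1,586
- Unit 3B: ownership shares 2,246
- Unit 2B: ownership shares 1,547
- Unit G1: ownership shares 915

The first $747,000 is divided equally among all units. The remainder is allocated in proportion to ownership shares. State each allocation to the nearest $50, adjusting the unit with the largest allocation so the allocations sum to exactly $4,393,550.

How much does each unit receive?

$747,000 shared equally gives $186,750 per unit.
Remainder $3,646,550 by ownership shares (total 6,294): Unit 3A 918,879.62 → $918,900; Unit 3B 1,301,263.31 → $1,301,250; Unit 2B 896,284.22 → $896,300; Unit G1 530,122.86 → $530,100.
Totals: Unit 3A $186,750 + $918,900 = $1,105,650; Unit 3B $186,750 + $1,301,250 = $1,488,000; Unit 2B $186,750 + $896,300 = $1,083,050; Unit G1 $186,750 + $530,100 = $716,850.

Unit 3A: $1,105,650 | Unit 3B: $1,488,000 | Unit 2B: $1,083,050 | Unit G1: $716,850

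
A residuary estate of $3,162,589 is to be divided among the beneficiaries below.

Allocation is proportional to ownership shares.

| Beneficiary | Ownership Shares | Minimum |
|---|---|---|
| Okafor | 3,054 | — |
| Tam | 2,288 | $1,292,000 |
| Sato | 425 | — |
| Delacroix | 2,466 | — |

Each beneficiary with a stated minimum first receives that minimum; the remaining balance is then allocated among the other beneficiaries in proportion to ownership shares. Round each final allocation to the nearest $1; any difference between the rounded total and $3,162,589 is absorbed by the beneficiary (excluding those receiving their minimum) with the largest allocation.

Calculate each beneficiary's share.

Okafor: $960,938; Tam: $1,292,000; Sato: $133,726; Delacroix: $775,925

Minimums first: Tam $1,292,000. Balance $1,870,589.
Balance split over remaining ownership shares 5,945: Okafor 960,938.40 → $960,938; Sato 133,725.87 → $133,726; Delacroix 775,924.72 → $775,925.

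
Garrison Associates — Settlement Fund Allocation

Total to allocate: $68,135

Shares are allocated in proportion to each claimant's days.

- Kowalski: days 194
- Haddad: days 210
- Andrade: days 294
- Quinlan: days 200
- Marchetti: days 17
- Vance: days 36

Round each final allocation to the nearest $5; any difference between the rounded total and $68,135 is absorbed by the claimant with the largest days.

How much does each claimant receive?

Total days = 194 + 210 + 294 + 200 + 17 + 36 = 951.
Pro-rata amounts: Kowalski 13,899.25; Haddad 15,045.58; Andrade 21,063.82; Quinlan 14,329.13; Marchetti 1,217.98; Vance 2,579.24.
Rounded to nearest $5: Kowalski $13,900; Haddad $15,045; Andrade $21,065; Quinlan $14,330; Marchetti $1,220; Vance $2,580. Sum = $68,140.
Difference $68,135 − $68,140 = −$5 applied to largest days (Andrade): Andrade becomes $21,060.

Kowalski: $13,900 · Haddad: $15,045 · Andrade: $21,060 · Quinlan: $14,330 · Marchetti: $1,220 · Vance: $2,580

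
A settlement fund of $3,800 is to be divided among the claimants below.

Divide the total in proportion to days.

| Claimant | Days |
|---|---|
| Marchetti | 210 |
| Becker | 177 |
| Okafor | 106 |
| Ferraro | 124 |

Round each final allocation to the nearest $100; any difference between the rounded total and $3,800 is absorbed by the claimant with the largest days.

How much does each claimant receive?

Total days = 617.
Proportional shares: Marchetti 210/617 × $3,800 = 1,293.35; Becker 177/617 × $3,800 = 1,090.11; Okafor 106/617 × $3,800 = 652.84; Ferraro 124/617 × $3,800 = 763.70.
Rounded to nearest $100: Marchetti $1,300; Becker $1,100; Okafor $700; Ferraro $800. Sum = $3,900.
Difference $3,800 − $3,900 = −$100 applied to largest days (Marchetti): Marchetti becomes $1,200.

Marchetti: $1,200 | Becker: $1,100 | Okafor: $700 | Ferraro: $800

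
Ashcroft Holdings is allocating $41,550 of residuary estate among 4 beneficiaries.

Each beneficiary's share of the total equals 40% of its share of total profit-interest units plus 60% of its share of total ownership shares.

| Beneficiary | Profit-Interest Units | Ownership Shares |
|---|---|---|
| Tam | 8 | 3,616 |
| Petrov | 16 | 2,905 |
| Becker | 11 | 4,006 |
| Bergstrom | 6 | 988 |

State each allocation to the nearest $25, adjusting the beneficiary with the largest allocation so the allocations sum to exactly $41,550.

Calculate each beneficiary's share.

Totals — profit-interest units 41, ownership shares 11,515.
Composite weights (40% profit-interest units + 60% ownership shares): Tam 0.2665; Petrov 0.3075; Becker 0.3161; Bergstrom 0.1100.
Pro-rata amounts: Tam 11,071.57; Petrov 12,775.18; Becker 13,132.02; Bergstrom 4,571.22.
Rounded to nearest $25: Tam $11,075; Petrov $12,775; Becker $13,125; Bergstrom $4,575. Sum = $41,550.
No rounding difference to absorb.

Tam: $11,075 | Petrov: $12,775 | Becker: $13,125 | Bergstrom: $4,575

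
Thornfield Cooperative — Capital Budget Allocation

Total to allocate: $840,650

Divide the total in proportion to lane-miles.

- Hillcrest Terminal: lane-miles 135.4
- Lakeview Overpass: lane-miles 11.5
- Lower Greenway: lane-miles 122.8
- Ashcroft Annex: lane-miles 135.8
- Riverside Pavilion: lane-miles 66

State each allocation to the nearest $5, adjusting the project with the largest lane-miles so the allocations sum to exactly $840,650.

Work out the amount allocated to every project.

Hillcrest Terminal: $241,410; Lakeview Overpass: $20,505; Lower Greenway: $218,945; Ashcroft Annex: $242,115; Riverside Pavilion: $117,675

Total lane-miles = 471.5.
Raw shares: Hillcrest Terminal 135.4/471.5 × $840,650 = 241,408.29; Lakeview Overpass 11.5/471.5 × $840,650 = 20,503.66; Lower Greenway 122.8/471.5 × $840,650 = 218,943.41; Ashcroft Annex 135.8/471.5 × $840,650 = 242,121.46; Riverside Pavilion 66/471.5 × $840,650 = 117,673.17.
Rounded to nearest $5: Hillcrest Terminal $241,410; Lakeview Overpass $20,505; Lower Greenway $218,945; Ashcroft Annex $242,120; Riverside Pavilion $117,675. Sum = $840,655.
Difference $840,650 − $840,655 = −$5 applied to largest lane-miles (Ashcroft Annex): Ashcroft Annex becomes $242,115.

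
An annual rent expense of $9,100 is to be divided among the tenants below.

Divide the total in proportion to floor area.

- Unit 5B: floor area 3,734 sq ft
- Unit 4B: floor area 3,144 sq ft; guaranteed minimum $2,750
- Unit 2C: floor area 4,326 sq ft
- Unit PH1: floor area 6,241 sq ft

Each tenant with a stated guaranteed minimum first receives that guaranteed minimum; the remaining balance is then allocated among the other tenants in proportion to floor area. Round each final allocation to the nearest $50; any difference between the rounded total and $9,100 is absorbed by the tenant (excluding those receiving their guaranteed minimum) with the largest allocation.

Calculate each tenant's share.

Unit 5B: $1,650; Unit 4B: $2,750; Unit 2C: $1,900; Unit PH1: $2,800

Guaranteed amounts: Unit 4B $2,750. Remaining pool $6,350.
Remaining pool split over remaining floor area 14,301: Unit 5B 1,657.99 → $1,650; Unit 2C 1,920.85 → $1,900; Unit PH1 2,771.16 → $2,750.
Rounding difference +$50 applied to Unit PH1 → $2,800.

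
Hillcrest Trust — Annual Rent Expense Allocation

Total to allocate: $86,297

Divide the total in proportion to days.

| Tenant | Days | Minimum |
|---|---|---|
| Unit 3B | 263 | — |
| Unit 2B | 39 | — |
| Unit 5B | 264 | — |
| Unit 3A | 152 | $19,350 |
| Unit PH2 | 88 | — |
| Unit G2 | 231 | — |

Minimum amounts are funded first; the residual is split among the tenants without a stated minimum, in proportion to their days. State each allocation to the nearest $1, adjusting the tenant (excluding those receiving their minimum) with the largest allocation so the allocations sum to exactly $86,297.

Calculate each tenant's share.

Unit 3B: $19,895 | Unit 2B: $2,950 | Unit 5B: $19,971 | Unit 3A: $19,350 | Unit PH2: $6,657 | Unit G2: $17,474

Minimums first: Unit 3A $19,350. Remaining pool $66,947.
Remaining pool split over remaining days 885: Unit 3B 19,894.98 → $19,895; Unit 2B 2,950.21 → $2,950; Unit 5B 19,970.63 → $19,971; Unit PH2 6,656.88 → $6,657; Unit G2 17,474.30 → $17,474.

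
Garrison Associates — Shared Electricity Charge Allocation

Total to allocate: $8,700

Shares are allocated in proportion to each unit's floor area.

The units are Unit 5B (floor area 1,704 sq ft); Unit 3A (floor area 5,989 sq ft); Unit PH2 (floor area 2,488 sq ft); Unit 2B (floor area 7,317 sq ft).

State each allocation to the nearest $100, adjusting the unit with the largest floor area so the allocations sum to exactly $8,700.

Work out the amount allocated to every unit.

Unit 5B: $800 · Unit 3A: $3,000 · Unit PH2: $1,200 · Unit 2B: $3,700

Floor area total: 17,498.
Proportional shares: Unit 5B 1,704/17,498 × $8,700 = 847.23; Unit 3A 5,989/17,498 × $8,700 = 2,977.73; Unit PH2 2,488/17,498 × $8,700 = 1,237.03; Unit 2B 7,317/17,498 × $8,700 = 3,638.01.
After rounding ($100): Unit 5B $800; Unit 3A $3,000; Unit PH2 $1,200; Unit 2B $3,600. Sum = $8,600.
Difference $8,700 − $8,600 = +$100 applied to largest floor area (Unit 2B): Unit 2B becomes $3,700.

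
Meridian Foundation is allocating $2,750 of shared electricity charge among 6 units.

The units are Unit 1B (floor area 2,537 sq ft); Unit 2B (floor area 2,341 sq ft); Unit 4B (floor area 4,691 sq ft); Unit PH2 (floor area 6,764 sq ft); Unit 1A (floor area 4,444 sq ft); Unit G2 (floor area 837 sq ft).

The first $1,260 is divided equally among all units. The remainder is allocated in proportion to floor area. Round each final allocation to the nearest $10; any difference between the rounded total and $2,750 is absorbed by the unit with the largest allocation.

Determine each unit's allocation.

Equal tier: $1,260 ÷ 6 = $210 apiece.
Remainder $1,490 by floor area (total 21,614): Unit 1B 174.89 → $170; Unit 2B 161.38 → $160; Unit 4B 323.38 → $320; Unit PH2 466.29 → $470; Unit 1A 306.36 → $310; Unit G2 57.70 → $60.
Totals: Unit 1B $210 + $170 = $380; Unit 2B $210 + $160 = $370; Unit 4B $210 + $320 = $530; Unit PH2 $210 + $470 = $680; Unit 1A $210 + $310 = $520; Unit G2 $210 + $60 = $270.

Unit 1B: $380; Unit 2B: $370; Unit 4B: $530; Unit PH2: $680; Unit 1A: $520; Unit G2: $270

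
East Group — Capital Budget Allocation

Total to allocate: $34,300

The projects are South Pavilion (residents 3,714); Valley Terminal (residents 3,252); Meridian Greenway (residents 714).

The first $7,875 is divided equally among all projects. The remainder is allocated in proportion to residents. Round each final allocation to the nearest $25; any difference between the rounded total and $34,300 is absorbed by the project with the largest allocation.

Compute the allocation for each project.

$7,875 shared equally gives $2,625 per project.
Remainder $26,425 by residents (total 7,680): South Pavilion 12,778.96 → $12,775; Valley Terminal 11,189.34 → $11,200; Meridian Greenway 2,456.70 → $2,450.
Totals: South Pavilion $2,625 + $12,775 = $15,400; Valley Terminal $2,625 + $11,200 = $13,825; Meridian Greenway $2,625 + $2,450 = $5,075.

South Pavilion: $15,400 · Valley Terminal: $13,825 · Meridian Greenway: $5,075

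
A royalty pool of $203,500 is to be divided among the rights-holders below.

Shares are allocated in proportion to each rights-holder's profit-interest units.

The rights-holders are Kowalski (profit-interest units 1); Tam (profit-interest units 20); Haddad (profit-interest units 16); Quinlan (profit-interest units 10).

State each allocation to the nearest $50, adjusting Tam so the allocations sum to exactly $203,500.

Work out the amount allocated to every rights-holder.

Total profit-interest units = 47.
Raw shares: Kowalski 1/47 × $203,500 = 4,329.79; Tam 20/47 × $203,500 = 86,595.74; Haddad 16/47 × $203,500 = 69,276.60; Quinlan 10/47 × $203,500 = 43,297.87.
After rounding ($50): Kowalski $4,350; Tam $86,600; Haddad $69,300; Quinlan $43,300. Sum = $203,550.
Difference $203,500 − $203,550 = −$50 applied to Tam: Tam becomes $86,550.

Kowalski: $4,350 · Tam: $86,550 · Haddad: $69,300 · Quinlan: $43,300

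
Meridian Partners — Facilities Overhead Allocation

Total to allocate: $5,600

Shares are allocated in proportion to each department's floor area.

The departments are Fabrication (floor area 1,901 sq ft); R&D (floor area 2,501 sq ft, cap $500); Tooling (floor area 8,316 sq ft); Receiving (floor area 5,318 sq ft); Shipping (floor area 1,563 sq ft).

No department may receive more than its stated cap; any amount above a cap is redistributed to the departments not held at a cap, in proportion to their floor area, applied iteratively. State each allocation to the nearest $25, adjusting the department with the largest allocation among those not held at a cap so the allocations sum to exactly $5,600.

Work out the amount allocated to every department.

Fabrication: $575 · R&D: $500 · Tooling: $2,475 · Receiving: $1,575 · Shipping: $475

Sum of floor area: 19,599.
Unconstrained shares: Fabrication 543.17; R&D 714.61; Tooling 2,376.12; Receiving 1,519.51; Shipping 446.59.
Capped: R&D ($500); residual $5,100 reallocated over remaining floor area 17,098.
Shares after redistribution: Fabrication 567.03 → $575; Tooling 2,480.50 → $2,475; Receiving 1,586.26 → $1,575; Shipping 466.21 → $475.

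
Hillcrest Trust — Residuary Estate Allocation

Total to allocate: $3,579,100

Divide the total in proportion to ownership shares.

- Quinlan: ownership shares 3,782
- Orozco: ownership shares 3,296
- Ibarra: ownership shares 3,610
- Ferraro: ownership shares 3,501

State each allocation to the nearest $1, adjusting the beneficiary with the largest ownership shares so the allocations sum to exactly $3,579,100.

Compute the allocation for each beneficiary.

Quinlan: $953,989; Orozco: $831,399; Ibarra: $910,603; Ferraro: $883,109

Combined ownership shares = 3,782 + 3,296 + 3,610 + 3,501 = 14,189.
Raw shares: Quinlan 953,989.44; Orozco 831,398.52; Ibarra 910,603.35; Ferraro 883,108.68.
After rounding ($1): Quinlan $953,989; Orozco $831,399; Ibarra $910,603; Ferraro $883,109. Sum = $3,579,100.
No rounding difference to absorb.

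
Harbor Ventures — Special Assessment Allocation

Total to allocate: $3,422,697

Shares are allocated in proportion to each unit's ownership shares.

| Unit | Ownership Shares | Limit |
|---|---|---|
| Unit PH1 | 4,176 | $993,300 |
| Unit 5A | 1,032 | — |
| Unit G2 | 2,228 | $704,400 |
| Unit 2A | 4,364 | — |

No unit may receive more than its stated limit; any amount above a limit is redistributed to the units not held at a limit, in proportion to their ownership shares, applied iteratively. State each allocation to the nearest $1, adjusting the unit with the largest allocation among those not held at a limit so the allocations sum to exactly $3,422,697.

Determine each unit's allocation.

Unit PH1: $993,300 · Unit 5A: $329,910 · Unit G2: $704,400 · Unit 2A: $1,395,087

Sum of ownership shares: 11,800.
Pro-rata shares before constraints: Unit PH1 1,211,286.67; Unit 5A 299,340.96; Unit G2 646,251.60; Unit 2A 1,265,817.77.
Cap binds for Unit PH1 ($993,300); remaining pool $2,429,397 reallocated over remaining ownership shares 7,624.
Cap binds for Unit G2 ($704,400); remaining pool $1,724,997 reallocated over remaining ownership shares 5,396.
Redistributed shares: Unit 5A 329,910.47 → $329,910; Unit 2A 1,395,086.53 → $1,395,087.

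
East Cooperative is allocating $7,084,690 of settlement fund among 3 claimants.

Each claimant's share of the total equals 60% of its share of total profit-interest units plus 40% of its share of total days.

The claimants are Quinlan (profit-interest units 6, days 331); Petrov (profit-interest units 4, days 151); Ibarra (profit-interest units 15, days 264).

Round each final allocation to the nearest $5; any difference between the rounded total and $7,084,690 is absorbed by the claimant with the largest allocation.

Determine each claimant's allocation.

Quinlan: $2,277,585 | Petrov: $1,253,745 | Ibarra: $3,553,360

Profit-interest units total 25; days total 746.
Composite weights (60% profit-interest units + 40% days): Quinlan 0.3215; Petrov 0.1770; Ibarra 0.5016.
Pro-rata amounts: Quinlan 2,277,585.38; Petrov 1,253,743.21; Ibarra 3,553,361.41.
Rounded to nearest $5: Quinlan $2,277,585; Petrov $1,253,745; Ibarra $3,553,360. Sum = $7,084,690.
Sum already equals the total — no adjustment.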